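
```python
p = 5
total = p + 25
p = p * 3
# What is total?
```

Answer: 30

Derivation:
Trace (tracking total):
p = 5  # -> p = 5
total = p + 25  # -> total = 30
p = p * 3  # -> p = 15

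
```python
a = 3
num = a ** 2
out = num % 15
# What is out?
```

Trace (tracking out):
a = 3  # -> a = 3
num = a ** 2  # -> num = 9
out = num % 15  # -> out = 9

Answer: 9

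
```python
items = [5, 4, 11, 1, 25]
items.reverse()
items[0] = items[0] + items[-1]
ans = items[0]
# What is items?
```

Trace (tracking items):
items = [5, 4, 11, 1, 25]  # -> items = [5, 4, 11, 1, 25]
items.reverse()  # -> items = [25, 1, 11, 4, 5]
items[0] = items[0] + items[-1]  # -> items = [30, 1, 11, 4, 5]
ans = items[0]  # -> ans = 30

Answer: [30, 1, 11, 4, 5]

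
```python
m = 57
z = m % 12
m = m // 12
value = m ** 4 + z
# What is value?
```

Trace (tracking value):
m = 57  # -> m = 57
z = m % 12  # -> z = 9
m = m // 12  # -> m = 4
value = m ** 4 + z  # -> value = 265

Answer: 265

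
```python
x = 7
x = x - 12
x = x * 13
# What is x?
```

Trace (tracking x):
x = 7  # -> x = 7
x = x - 12  # -> x = -5
x = x * 13  # -> x = -65

Answer: -65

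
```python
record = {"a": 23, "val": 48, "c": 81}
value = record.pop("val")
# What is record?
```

Answer: {'a': 23, 'c': 81}

Derivation:
Trace (tracking record):
record = {'a': 23, 'val': 48, 'c': 81}  # -> record = {'a': 23, 'val': 48, 'c': 81}
value = record.pop('val')  # -> value = 48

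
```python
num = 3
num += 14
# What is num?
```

Trace (tracking num):
num = 3  # -> num = 3
num += 14  # -> num = 17

Answer: 17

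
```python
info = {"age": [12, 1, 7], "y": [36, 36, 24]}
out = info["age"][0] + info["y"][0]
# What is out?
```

Trace (tracking out):
info = {'age': [12, 1, 7], 'y': [36, 36, 24]}  # -> info = {'age': [12, 1, 7], 'y': [36, 36, 24]}
out = info['age'][0] + info['y'][0]  # -> out = 48

Answer: 48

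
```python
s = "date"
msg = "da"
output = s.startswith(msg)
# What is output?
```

Answer: True

Derivation:
Trace (tracking output):
s = 'date'  # -> s = 'date'
msg = 'da'  # -> msg = 'da'
output = s.startswith(msg)  # -> output = True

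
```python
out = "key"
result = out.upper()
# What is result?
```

Answer: 'KEY'

Derivation:
Trace (tracking result):
out = 'key'  # -> out = 'key'
result = out.upper()  # -> result = 'KEY'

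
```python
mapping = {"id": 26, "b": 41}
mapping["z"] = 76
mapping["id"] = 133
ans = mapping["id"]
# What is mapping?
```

Trace (tracking mapping):
mapping = {'id': 26, 'b': 41}  # -> mapping = {'id': 26, 'b': 41}
mapping['z'] = 76  # -> mapping = {'id': 26, 'b': 41, 'z': 76}
mapping['id'] = 133  # -> mapping = {'id': 133, 'b': 41, 'z': 76}
ans = mapping['id']  # -> ans = 133

Answer: {'id': 133, 'b': 41, 'z': 76}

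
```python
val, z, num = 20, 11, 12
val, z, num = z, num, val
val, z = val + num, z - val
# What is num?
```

Trace (tracking num):
val, z, num = (20, 11, 12)  # -> val = 20, z = 11, num = 12
val, z, num = (z, num, val)  # -> val = 11, z = 12, num = 20
val, z = (val + num, z - val)  # -> val = 31, z = 1

Answer: 20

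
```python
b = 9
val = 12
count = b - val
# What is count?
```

Answer: -3

Derivation:
Trace (tracking count):
b = 9  # -> b = 9
val = 12  # -> val = 12
count = b - val  # -> count = -3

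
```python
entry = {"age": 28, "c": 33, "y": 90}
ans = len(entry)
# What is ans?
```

Trace (tracking ans):
entry = {'age': 28, 'c': 33, 'y': 90}  # -> entry = {'age': 28, 'c': 33, 'y': 90}
ans = len(entry)  # -> ans = 3

Answer: 3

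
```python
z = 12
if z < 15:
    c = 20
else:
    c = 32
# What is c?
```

Trace (tracking c):
z = 12  # -> z = 12
if z < 15:  # condition is True
    c = 20  # -> c = 20

Answer: 20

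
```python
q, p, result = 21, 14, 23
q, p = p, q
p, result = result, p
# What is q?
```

Answer: 14

Derivation:
Trace (tracking q):
q, p, result = (21, 14, 23)  # -> q = 21, p = 14, result = 23
q, p = (p, q)  # -> q = 14, p = 21
p, result = (result, p)  # -> p = 23, result = 21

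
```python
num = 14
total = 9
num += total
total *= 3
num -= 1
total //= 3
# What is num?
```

Answer: 22

Derivation:
Trace (tracking num):
num = 14  # -> num = 14
total = 9  # -> total = 9
num += total  # -> num = 23
total *= 3  # -> total = 27
num -= 1  # -> num = 22
total //= 3  # -> total = 9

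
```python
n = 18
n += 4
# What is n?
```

Trace (tracking n):
n = 18  # -> n = 18
n += 4  # -> n = 22

Answer: 22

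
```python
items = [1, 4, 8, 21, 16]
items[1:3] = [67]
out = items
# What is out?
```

Answer: [1, 67, 21, 16]

Derivation:
Trace (tracking out):
items = [1, 4, 8, 21, 16]  # -> items = [1, 4, 8, 21, 16]
items[1:3] = [67]  # -> items = [1, 67, 21, 16]
out = items  # -> out = [1, 67, 21, 16]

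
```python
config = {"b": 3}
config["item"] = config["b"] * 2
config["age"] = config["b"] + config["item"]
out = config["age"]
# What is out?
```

Trace (tracking out):
config = {'b': 3}  # -> config = {'b': 3}
config['item'] = config['b'] * 2  # -> config = {'b': 3, 'item': 6}
config['age'] = config['b'] + config['item']  # -> config = {'b': 3, 'item': 6, 'age': 9}
out = config['age']  # -> out = 9

Answer: 9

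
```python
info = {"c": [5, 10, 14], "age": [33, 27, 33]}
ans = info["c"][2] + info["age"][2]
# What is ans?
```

Trace (tracking ans):
info = {'c': [5, 10, 14], 'age': [33, 27, 33]}  # -> info = {'c': [5, 10, 14], 'age': [33, 27, 33]}
ans = info['c'][2] + info['age'][2]  # -> ans = 47

Answer: 47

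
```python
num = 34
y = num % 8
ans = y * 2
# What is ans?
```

Trace (tracking ans):
num = 34  # -> num = 34
y = num % 8  # -> y = 2
ans = y * 2  # -> ans = 4

Answer: 4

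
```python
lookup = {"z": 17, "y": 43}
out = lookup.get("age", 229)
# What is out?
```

Answer: 229

Derivation:
Trace (tracking out):
lookup = {'z': 17, 'y': 43}  # -> lookup = {'z': 17, 'y': 43}
out = lookup.get('age', 229)  # -> out = 229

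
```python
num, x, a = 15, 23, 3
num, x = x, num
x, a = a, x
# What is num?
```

Trace (tracking num):
num, x, a = (15, 23, 3)  # -> num = 15, x = 23, a = 3
num, x = (x, num)  # -> num = 23, x = 15
x, a = (a, x)  # -> x = 3, a = 15

Answer: 23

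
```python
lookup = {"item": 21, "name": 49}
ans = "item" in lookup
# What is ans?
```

Answer: True

Derivation:
Trace (tracking ans):
lookup = {'item': 21, 'name': 49}  # -> lookup = {'item': 21, 'name': 49}
ans = 'item' in lookup  # -> ans = True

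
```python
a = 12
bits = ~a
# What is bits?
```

Trace (tracking bits):
a = 12  # -> a = 12
bits = ~a  # -> bits = -13

Answer: -13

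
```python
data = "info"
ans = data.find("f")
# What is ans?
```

Trace (tracking ans):
data = 'info'  # -> data = 'info'
ans = data.find('f')  # -> ans = 2

Answer: 2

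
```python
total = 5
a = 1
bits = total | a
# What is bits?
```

Answer: 5

Derivation:
Trace (tracking bits):
total = 5  # -> total = 5
a = 1  # -> a = 1
bits = total | a  # -> bits = 5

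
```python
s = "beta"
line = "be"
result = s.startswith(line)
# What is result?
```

Answer: True

Derivation:
Trace (tracking result):
s = 'beta'  # -> s = 'beta'
line = 'be'  # -> line = 'be'
result = s.startswith(line)  # -> result = True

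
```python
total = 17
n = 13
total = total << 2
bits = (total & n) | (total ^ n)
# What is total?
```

Answer: 68

Derivation:
Trace (tracking total):
total = 17  # -> total = 17
n = 13  # -> n = 13
total = total << 2  # -> total = 68
bits = total & n | total ^ n  # -> bits = 77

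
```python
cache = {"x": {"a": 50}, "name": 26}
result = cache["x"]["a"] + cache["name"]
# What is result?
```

Answer: 76

Derivation:
Trace (tracking result):
cache = {'x': {'a': 50}, 'name': 26}  # -> cache = {'x': {'a': 50}, 'name': 26}
result = cache['x']['a'] + cache['name']  # -> result = 76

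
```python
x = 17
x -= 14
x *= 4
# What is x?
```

Trace (tracking x):
x = 17  # -> x = 17
x -= 14  # -> x = 3
x *= 4  # -> x = 12

Answer: 12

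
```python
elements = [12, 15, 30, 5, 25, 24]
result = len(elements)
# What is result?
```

Answer: 6

Derivation:
Trace (tracking result):
elements = [12, 15, 30, 5, 25, 24]  # -> elements = [12, 15, 30, 5, 25, 24]
result = len(elements)  # -> result = 6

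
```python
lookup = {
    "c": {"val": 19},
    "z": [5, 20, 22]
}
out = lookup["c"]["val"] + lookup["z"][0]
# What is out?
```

Answer: 24

Derivation:
Trace (tracking out):
lookup = {'c': {'val': 19}, 'z': [5, 20, 22]}  # -> lookup = {'c': {'val': 19}, 'z': [5, 20, 22]}
out = lookup['c']['val'] + lookup['z'][0]  # -> out = 24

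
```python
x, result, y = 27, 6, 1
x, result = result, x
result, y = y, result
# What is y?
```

Answer: 27

Derivation:
Trace (tracking y):
x, result, y = (27, 6, 1)  # -> x = 27, result = 6, y = 1
x, result = (result, x)  # -> x = 6, result = 27
result, y = (y, result)  # -> result = 1, y = 27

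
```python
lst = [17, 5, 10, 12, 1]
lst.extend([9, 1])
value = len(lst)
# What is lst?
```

Answer: [17, 5, 10, 12, 1, 9, 1]

Derivation:
Trace (tracking lst):
lst = [17, 5, 10, 12, 1]  # -> lst = [17, 5, 10, 12, 1]
lst.extend([9, 1])  # -> lst = [17, 5, 10, 12, 1, 9, 1]
value = len(lst)  # -> value = 7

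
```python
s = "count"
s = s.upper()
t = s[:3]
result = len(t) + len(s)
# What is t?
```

Trace (tracking t):
s = 'count'  # -> s = 'count'
s = s.upper()  # -> s = 'COUNT'
t = s[:3]  # -> t = 'COU'
result = len(t) + len(s)  # -> result = 8

Answer: 'COU'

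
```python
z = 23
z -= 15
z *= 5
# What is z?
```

Answer: 40

Derivation:
Trace (tracking z):
z = 23  # -> z = 23
z -= 15  # -> z = 8
z *= 5  # -> z = 40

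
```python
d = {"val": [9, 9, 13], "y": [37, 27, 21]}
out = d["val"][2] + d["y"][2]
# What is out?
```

Trace (tracking out):
d = {'val': [9, 9, 13], 'y': [37, 27, 21]}  # -> d = {'val': [9, 9, 13], 'y': [37, 27, 21]}
out = d['val'][2] + d['y'][2]  # -> out = 34

Answer: 34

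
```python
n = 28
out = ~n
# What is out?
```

Trace (tracking out):
n = 28  # -> n = 28
out = ~n  # -> out = -29

Answer: -29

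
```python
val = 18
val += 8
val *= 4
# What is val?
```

Trace (tracking val):
val = 18  # -> val = 18
val += 8  # -> val = 26
val *= 4  # -> val = 104

Answer: 104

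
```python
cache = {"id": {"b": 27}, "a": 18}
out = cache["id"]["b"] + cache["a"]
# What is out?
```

Trace (tracking out):
cache = {'id': {'b': 27}, 'a': 18}  # -> cache = {'id': {'b': 27}, 'a': 18}
out = cache['id']['b'] + cache['a']  # -> out = 45

Answer: 45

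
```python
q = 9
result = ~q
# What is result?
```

Trace (tracking result):
q = 9  # -> q = 9
result = ~q  # -> result = -10

Answer: -10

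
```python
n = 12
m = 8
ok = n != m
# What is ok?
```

Answer: True

Derivation:
Trace (tracking ok):
n = 12  # -> n = 12
m = 8  # -> m = 8
ok = n != m  # -> ok = True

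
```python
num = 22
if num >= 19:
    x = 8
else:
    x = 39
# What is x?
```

Trace (tracking x):
num = 22  # -> num = 22
if num >= 19:  # condition is True
    x = 8  # -> x = 8

Answer: 8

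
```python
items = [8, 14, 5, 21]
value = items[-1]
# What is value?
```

Answer: 21

Derivation:
Trace (tracking value):
items = [8, 14, 5, 21]  # -> items = [8, 14, 5, 21]
value = items[-1]  # -> value = 21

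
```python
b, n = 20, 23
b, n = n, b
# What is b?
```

Trace (tracking b):
b, n = (20, 23)  # -> b = 20, n = 23
b, n = (n, b)  # -> b = 23, n = 20

Answer: 23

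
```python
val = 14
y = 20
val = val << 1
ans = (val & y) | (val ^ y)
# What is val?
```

Answer: 28

Derivation:
Trace (tracking val):
val = 14  # -> val = 14
y = 20  # -> y = 20
val = val << 1  # -> val = 28
ans = val & y | val ^ y  # -> ans = 28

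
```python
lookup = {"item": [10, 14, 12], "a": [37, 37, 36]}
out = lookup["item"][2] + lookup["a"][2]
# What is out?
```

Trace (tracking out):
lookup = {'item': [10, 14, 12], 'a': [37, 37, 36]}  # -> lookup = {'item': [10, 14, 12], 'a': [37, 37, 36]}
out = lookup['item'][2] + lookup['a'][2]  # -> out = 48

Answer: 48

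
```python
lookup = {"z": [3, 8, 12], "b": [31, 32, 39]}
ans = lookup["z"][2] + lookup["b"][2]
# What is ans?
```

Trace (tracking ans):
lookup = {'z': [3, 8, 12], 'b': [31, 32, 39]}  # -> lookup = {'z': [3, 8, 12], 'b': [31, 32, 39]}
ans = lookup['z'][2] + lookup['b'][2]  # -> ans = 51

Answer: 51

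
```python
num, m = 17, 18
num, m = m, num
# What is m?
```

Trace (tracking m):
num, m = (17, 18)  # -> num = 17, m = 18
num, m = (m, num)  # -> num = 18, m = 17

Answer: 17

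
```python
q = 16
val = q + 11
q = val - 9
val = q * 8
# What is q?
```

Answer: 18

Derivation:
Trace (tracking q):
q = 16  # -> q = 16
val = q + 11  # -> val = 27
q = val - 9  # -> q = 18
val = q * 8  # -> val = 144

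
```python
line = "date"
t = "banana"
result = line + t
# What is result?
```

Trace (tracking result):
line = 'date'  # -> line = 'date'
t = 'banana'  # -> t = 'banana'
result = line + t  # -> result = 'datebanana'

Answer: 'datebanana'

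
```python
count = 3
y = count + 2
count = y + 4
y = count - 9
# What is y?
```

Answer: 0

Derivation:
Trace (tracking y):
count = 3  # -> count = 3
y = count + 2  # -> y = 5
count = y + 4  # -> count = 9
y = count - 9  # -> y = 0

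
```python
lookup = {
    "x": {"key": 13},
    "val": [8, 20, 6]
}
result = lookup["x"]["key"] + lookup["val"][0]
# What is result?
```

Trace (tracking result):
lookup = {'x': {'key': 13}, 'val': [8, 20, 6]}  # -> lookup = {'x': {'key': 13}, 'val': [8, 20, 6]}
result = lookup['x']['key'] + lookup['val'][0]  # -> result = 21

Answer: 21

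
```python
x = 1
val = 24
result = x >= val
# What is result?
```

Trace (tracking result):
x = 1  # -> x = 1
val = 24  # -> val = 24
result = x >= val  # -> result = False

Answer: False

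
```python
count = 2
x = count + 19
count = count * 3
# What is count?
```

Answer: 6

Derivation:
Trace (tracking count):
count = 2  # -> count = 2
x = count + 19  # -> x = 21
count = count * 3  # -> count = 6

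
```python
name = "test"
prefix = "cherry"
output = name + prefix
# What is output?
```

Trace (tracking output):
name = 'test'  # -> name = 'test'
prefix = 'cherry'  # -> prefix = 'cherry'
output = name + prefix  # -> output = 'testcherry'

Answer: 'testcherry'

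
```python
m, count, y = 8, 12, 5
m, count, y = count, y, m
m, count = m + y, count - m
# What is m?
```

Trace (tracking m):
m, count, y = (8, 12, 5)  # -> m = 8, count = 12, y = 5
m, count, y = (count, y, m)  # -> m = 12, count = 5, y = 8
m, count = (m + y, count - m)  # -> m = 20, count = -7

Answer: 20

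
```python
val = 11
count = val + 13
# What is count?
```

Trace (tracking count):
val = 11  # -> val = 11
count = val + 13  # -> count = 24

Answer: 24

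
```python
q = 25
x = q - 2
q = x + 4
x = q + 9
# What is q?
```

Trace (tracking q):
q = 25  # -> q = 25
x = q - 2  # -> x = 23
q = x + 4  # -> q = 27
x = q + 9  # -> x = 36

Answer: 27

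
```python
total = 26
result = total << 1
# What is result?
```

Answer: 52

Derivation:
Trace (tracking result):
total = 26  # -> total = 26
result = total << 1  # -> result = 52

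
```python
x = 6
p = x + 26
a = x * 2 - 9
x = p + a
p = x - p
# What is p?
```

Trace (tracking p):
x = 6  # -> x = 6
p = x + 26  # -> p = 32
a = x * 2 - 9  # -> a = 3
x = p + a  # -> x = 35
p = x - p  # -> p = 3

Answer: 3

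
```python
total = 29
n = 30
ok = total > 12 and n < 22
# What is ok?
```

Trace (tracking ok):
total = 29  # -> total = 29
n = 30  # -> n = 30
ok = total > 12 and n < 22  # -> ok = False

Answer: False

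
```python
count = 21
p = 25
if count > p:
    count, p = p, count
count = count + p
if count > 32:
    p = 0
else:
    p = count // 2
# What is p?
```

Answer: 0

Derivation:
Trace (tracking p):
count = 21  # -> count = 21
p = 25  # -> p = 25
if count > p:  # condition is False
count = count + p  # -> count = 46
if count > 32:  # condition is True
    p = 0  # -> p = 0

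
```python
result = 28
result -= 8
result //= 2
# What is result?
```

Trace (tracking result):
result = 28  # -> result = 28
result -= 8  # -> result = 20
result //= 2  # -> result = 10

Answer: 10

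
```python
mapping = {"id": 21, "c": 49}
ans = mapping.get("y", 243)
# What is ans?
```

Trace (tracking ans):
mapping = {'id': 21, 'c': 49}  # -> mapping = {'id': 21, 'c': 49}
ans = mapping.get('y', 243)  # -> ans = 243

Answer: 243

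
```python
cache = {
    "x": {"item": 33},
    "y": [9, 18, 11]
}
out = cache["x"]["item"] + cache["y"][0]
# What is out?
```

Answer: 42

Derivation:
Trace (tracking out):
cache = {'x': {'item': 33}, 'y': [9, 18, 11]}  # -> cache = {'x': {'item': 33}, 'y': [9, 18, 11]}
out = cache['x']['item'] + cache['y'][0]  # -> out = 42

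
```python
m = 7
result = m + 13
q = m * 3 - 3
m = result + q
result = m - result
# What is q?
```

Answer: 18

Derivation:
Trace (tracking q):
m = 7  # -> m = 7
result = m + 13  # -> result = 20
q = m * 3 - 3  # -> q = 18
m = result + q  # -> m = 38
result = m - result  # -> result = 18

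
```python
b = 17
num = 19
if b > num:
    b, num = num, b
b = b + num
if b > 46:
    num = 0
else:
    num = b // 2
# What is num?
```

Answer: 18

Derivation:
Trace (tracking num):
b = 17  # -> b = 17
num = 19  # -> num = 19
if b > num:  # condition is False
b = b + num  # -> b = 36
if b > 46:  # condition is False
else:
    num = b // 2  # -> num = 18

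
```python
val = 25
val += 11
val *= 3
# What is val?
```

Trace (tracking val):
val = 25  # -> val = 25
val += 11  # -> val = 36
val *= 3  # -> val = 108

Answer: 108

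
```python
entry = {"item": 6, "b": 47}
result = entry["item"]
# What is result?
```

Answer: 6

Derivation:
Trace (tracking result):
entry = {'item': 6, 'b': 47}  # -> entry = {'item': 6, 'b': 47}
result = entry['item']  # -> result = 6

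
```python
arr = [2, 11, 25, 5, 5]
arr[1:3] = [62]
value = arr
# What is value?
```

Answer: [2, 62, 5, 5]

Derivation:
Trace (tracking value):
arr = [2, 11, 25, 5, 5]  # -> arr = [2, 11, 25, 5, 5]
arr[1:3] = [62]  # -> arr = [2, 62, 5, 5]
value = arr  # -> value = [2, 62, 5, 5]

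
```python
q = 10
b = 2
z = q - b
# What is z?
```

Answer: 8

Derivation:
Trace (tracking z):
q = 10  # -> q = 10
b = 2  # -> b = 2
z = q - b  # -> z = 8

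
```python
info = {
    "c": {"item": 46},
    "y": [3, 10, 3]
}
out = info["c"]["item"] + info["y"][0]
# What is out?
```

Trace (tracking out):
info = {'c': {'item': 46}, 'y': [3, 10, 3]}  # -> info = {'c': {'item': 46}, 'y': [3, 10, 3]}
out = info['c']['item'] + info['y'][0]  # -> out = 49

Answer: 49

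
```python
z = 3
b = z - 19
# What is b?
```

Trace (tracking b):
z = 3  # -> z = 3
b = z - 19  # -> b = -16

Answer: -16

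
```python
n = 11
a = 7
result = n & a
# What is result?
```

Trace (tracking result):
n = 11  # -> n = 11
a = 7  # -> a = 7
result = n & a  # -> result = 3

Answer: 3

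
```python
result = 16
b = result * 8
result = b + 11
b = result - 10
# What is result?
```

Answer: 139

Derivation:
Trace (tracking result):
result = 16  # -> result = 16
b = result * 8  # -> b = 128
result = b + 11  # -> result = 139
b = result - 10  # -> b = 129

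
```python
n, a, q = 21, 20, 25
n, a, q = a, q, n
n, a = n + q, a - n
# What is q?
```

Trace (tracking q):
n, a, q = (21, 20, 25)  # -> n = 21, a = 20, q = 25
n, a, q = (a, q, n)  # -> n = 20, a = 25, q = 21
n, a = (n + q, a - n)  # -> n = 41, a = 5

Answer: 21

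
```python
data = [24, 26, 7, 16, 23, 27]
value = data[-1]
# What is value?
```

Answer: 27

Derivation:
Trace (tracking value):
data = [24, 26, 7, 16, 23, 27]  # -> data = [24, 26, 7, 16, 23, 27]
value = data[-1]  # -> value = 27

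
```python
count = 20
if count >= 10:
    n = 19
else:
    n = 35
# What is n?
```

Trace (tracking n):
count = 20  # -> count = 20
if count >= 10:  # condition is True
    n = 19  # -> n = 19

Answer: 19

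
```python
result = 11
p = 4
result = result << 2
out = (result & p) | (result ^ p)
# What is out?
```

Answer: 44

Derivation:
Trace (tracking out):
result = 11  # -> result = 11
p = 4  # -> p = 4
result = result << 2  # -> result = 44
out = result & p | result ^ p  # -> out = 44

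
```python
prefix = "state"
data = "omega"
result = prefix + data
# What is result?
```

Trace (tracking result):
prefix = 'state'  # -> prefix = 'state'
data = 'omega'  # -> data = 'omega'
result = prefix + data  # -> result = 'stateomega'

Answer: 'stateomega'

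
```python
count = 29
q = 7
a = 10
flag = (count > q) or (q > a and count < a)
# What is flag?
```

Trace (tracking flag):
count = 29  # -> count = 29
q = 7  # -> q = 7
a = 10  # -> a = 10
flag = count > q or (q > a and count < a)  # -> flag = True

Answer: True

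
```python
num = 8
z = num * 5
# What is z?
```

Answer: 40

Derivation:
Trace (tracking z):
num = 8  # -> num = 8
z = num * 5  # -> z = 40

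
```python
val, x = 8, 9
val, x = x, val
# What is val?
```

Trace (tracking val):
val, x = (8, 9)  # -> val = 8, x = 9
val, x = (x, val)  # -> val = 9, x = 8

Answer: 9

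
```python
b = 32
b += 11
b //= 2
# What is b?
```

Answer: 21

Derivation:
Trace (tracking b):
b = 32  # -> b = 32
b += 11  # -> b = 43
b //= 2  # -> b = 21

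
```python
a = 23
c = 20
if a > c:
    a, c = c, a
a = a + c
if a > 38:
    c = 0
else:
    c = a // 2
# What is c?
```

Trace (tracking c):
a = 23  # -> a = 23
c = 20  # -> c = 20
if a > c:  # condition is True
    a, c = (c, a)  # -> a = 20, c = 23
a = a + c  # -> a = 43
if a > 38:  # condition is True
    c = 0  # -> c = 0

Answer: 0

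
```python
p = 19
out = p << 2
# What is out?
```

Trace (tracking out):
p = 19  # -> p = 19
out = p << 2  # -> out = 76

Answer: 76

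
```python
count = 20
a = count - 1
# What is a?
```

Answer: 19

Derivation:
Trace (tracking a):
count = 20  # -> count = 20
a = count - 1  # -> a = 19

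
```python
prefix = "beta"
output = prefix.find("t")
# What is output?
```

Trace (tracking output):
prefix = 'beta'  # -> prefix = 'beta'
output = prefix.find('t')  # -> output = 2

Answer: 2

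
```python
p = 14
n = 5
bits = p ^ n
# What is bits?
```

Trace (tracking bits):
p = 14  # -> p = 14
n = 5  # -> n = 5
bits = p ^ n  # -> bits = 11

Answer: 11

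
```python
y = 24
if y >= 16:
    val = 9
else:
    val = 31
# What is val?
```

Trace (tracking val):
y = 24  # -> y = 24
if y >= 16:  # condition is True
    val = 9  # -> val = 9

Answer: 9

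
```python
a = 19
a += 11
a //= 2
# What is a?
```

Answer: 15

Derivation:
Trace (tracking a):
a = 19  # -> a = 19
a += 11  # -> a = 30
a //= 2  # -> a = 15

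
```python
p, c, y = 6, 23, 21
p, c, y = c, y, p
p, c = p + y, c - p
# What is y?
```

Answer: 6

Derivation:
Trace (tracking y):
p, c, y = (6, 23, 21)  # -> p = 6, c = 23, y = 21
p, c, y = (c, y, p)  # -> p = 23, c = 21, y = 6
p, c = (p + y, c - p)  # -> p = 29, c = -2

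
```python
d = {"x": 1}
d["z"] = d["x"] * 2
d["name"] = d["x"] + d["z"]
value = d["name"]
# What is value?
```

Answer: 3

Derivation:
Trace (tracking value):
d = {'x': 1}  # -> d = {'x': 1}
d['z'] = d['x'] * 2  # -> d = {'x': 1, 'z': 2}
d['name'] = d['x'] + d['z']  # -> d = {'x': 1, 'z': 2, 'name': 3}
value = d['name']  # -> value = 3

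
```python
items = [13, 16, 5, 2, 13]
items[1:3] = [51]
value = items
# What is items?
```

Answer: [13, 51, 2, 13]

Derivation:
Trace (tracking items):
items = [13, 16, 5, 2, 13]  # -> items = [13, 16, 5, 2, 13]
items[1:3] = [51]  # -> items = [13, 51, 2, 13]
value = items  # -> value = [13, 51, 2, 13]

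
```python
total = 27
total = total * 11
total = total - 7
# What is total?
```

Answer: 290

Derivation:
Trace (tracking total):
total = 27  # -> total = 27
total = total * 11  # -> total = 297
total = total - 7  # -> total = 290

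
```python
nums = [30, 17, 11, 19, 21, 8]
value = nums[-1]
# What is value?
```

Trace (tracking value):
nums = [30, 17, 11, 19, 21, 8]  # -> nums = [30, 17, 11, 19, 21, 8]
value = nums[-1]  # -> value = 8

Answer: 8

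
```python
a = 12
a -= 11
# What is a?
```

Answer: 1

Derivation:
Trace (tracking a):
a = 12  # -> a = 12
a -= 11  # -> a = 1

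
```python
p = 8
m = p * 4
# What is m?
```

Trace (tracking m):
p = 8  # -> p = 8
m = p * 4  # -> m = 32

Answer: 32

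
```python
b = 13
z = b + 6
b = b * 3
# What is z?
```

Trace (tracking z):
b = 13  # -> b = 13
z = b + 6  # -> z = 19
b = b * 3  # -> b = 39

Answer: 19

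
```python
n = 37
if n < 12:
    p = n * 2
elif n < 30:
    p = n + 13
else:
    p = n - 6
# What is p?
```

Answer: 31

Derivation:
Trace (tracking p):
n = 37  # -> n = 37
if n < 12:  # condition is False
elif n < 30:  # condition is False
else:
    p = n - 6  # -> p = 31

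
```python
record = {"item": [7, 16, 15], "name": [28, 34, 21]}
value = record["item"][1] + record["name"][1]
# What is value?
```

Trace (tracking value):
record = {'item': [7, 16, 15], 'name': [28, 34, 21]}  # -> record = {'item': [7, 16, 15], 'name': [28, 34, 21]}
value = record['item'][1] + record['name'][1]  # -> value = 50

Answer: 50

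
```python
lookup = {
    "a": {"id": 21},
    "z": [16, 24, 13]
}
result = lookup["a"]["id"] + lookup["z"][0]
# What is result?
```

Trace (tracking result):
lookup = {'a': {'id': 21}, 'z': [16, 24, 13]}  # -> lookup = {'a': {'id': 21}, 'z': [16, 24, 13]}
result = lookup['a']['id'] + lookup['z'][0]  # -> result = 37

Answer: 37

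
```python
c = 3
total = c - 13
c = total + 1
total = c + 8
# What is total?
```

Trace (tracking total):
c = 3  # -> c = 3
total = c - 13  # -> total = -10
c = total + 1  # -> c = -9
total = c + 8  # -> total = -1

Answer: -1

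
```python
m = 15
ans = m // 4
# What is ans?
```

Answer: 3

Derivation:
Trace (tracking ans):
m = 15  # -> m = 15
ans = m // 4  # -> ans = 3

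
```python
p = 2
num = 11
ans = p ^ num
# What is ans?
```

Answer: 9

Derivation:
Trace (tracking ans):
p = 2  # -> p = 2
num = 11  # -> num = 11
ans = p ^ num  # -> ans = 9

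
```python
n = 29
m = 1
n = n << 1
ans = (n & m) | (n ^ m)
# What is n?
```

Trace (tracking n):
n = 29  # -> n = 29
m = 1  # -> m = 1
n = n << 1  # -> n = 58
ans = n & m | n ^ m  # -> ans = 59

Answer: 58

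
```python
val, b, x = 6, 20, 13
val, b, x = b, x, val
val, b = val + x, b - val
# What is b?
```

Trace (tracking b):
val, b, x = (6, 20, 13)  # -> val = 6, b = 20, x = 13
val, b, x = (b, x, val)  # -> val = 20, b = 13, x = 6
val, b = (val + x, b - val)  # -> val = 26, b = -7

Answer: -7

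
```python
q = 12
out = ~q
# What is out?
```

Answer: -13

Derivation:
Trace (tracking out):
q = 12  # -> q = 12
out = ~q  # -> out = -13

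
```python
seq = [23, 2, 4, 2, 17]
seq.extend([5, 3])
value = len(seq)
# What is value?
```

Answer: 7

Derivation:
Trace (tracking value):
seq = [23, 2, 4, 2, 17]  # -> seq = [23, 2, 4, 2, 17]
seq.extend([5, 3])  # -> seq = [23, 2, 4, 2, 17, 5, 3]
value = len(seq)  # -> value = 7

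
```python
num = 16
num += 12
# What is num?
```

Answer: 28

Derivation:
Trace (tracking num):
num = 16  # -> num = 16
num += 12  # -> num = 28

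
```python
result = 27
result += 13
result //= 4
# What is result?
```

Answer: 10

Derivation:
Trace (tracking result):
result = 27  # -> result = 27
result += 13  # -> result = 40
result //= 4  # -> result = 10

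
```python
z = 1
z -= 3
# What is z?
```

Answer: -2

Derivation:
Trace (tracking z):
z = 1  # -> z = 1
z -= 3  # -> z = -2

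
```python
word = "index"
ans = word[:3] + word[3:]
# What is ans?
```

Trace (tracking ans):
word = 'index'  # -> word = 'index'
ans = word[:3] + word[3:]  # -> ans = 'index'

Answer: 'index'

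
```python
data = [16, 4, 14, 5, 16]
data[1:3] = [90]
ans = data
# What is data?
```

Trace (tracking data):
data = [16, 4, 14, 5, 16]  # -> data = [16, 4, 14, 5, 16]
data[1:3] = [90]  # -> data = [16, 90, 5, 16]
ans = data  # -> ans = [16, 90, 5, 16]

Answer: [16, 90, 5, 16]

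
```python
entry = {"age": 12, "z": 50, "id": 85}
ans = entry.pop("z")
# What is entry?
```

Trace (tracking entry):
entry = {'age': 12, 'z': 50, 'id': 85}  # -> entry = {'age': 12, 'z': 50, 'id': 85}
ans = entry.pop('z')  # -> ans = 50

Answer: {'age': 12, 'id': 85}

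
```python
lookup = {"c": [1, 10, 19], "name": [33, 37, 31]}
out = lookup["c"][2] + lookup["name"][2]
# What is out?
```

Trace (tracking out):
lookup = {'c': [1, 10, 19], 'name': [33, 37, 31]}  # -> lookup = {'c': [1, 10, 19], 'name': [33, 37, 31]}
out = lookup['c'][2] + lookup['name'][2]  # -> out = 50

Answer: 50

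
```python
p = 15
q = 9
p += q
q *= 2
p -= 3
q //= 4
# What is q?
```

Answer: 4

Derivation:
Trace (tracking q):
p = 15  # -> p = 15
q = 9  # -> q = 9
p += q  # -> p = 24
q *= 2  # -> q = 18
p -= 3  # -> p = 21
q //= 4  # -> q = 4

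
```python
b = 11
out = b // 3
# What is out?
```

Answer: 3

Derivation:
Trace (tracking out):
b = 11  # -> b = 11
out = b // 3  # -> out = 3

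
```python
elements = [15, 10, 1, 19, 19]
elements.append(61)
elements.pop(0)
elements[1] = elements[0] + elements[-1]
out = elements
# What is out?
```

Answer: [10, 71, 19, 19, 61]

Derivation:
Trace (tracking out):
elements = [15, 10, 1, 19, 19]  # -> elements = [15, 10, 1, 19, 19]
elements.append(61)  # -> elements = [15, 10, 1, 19, 19, 61]
elements.pop(0)  # -> elements = [10, 1, 19, 19, 61]
elements[1] = elements[0] + elements[-1]  # -> elements = [10, 71, 19, 19, 61]
out = elements  # -> out = [10, 71, 19, 19, 61]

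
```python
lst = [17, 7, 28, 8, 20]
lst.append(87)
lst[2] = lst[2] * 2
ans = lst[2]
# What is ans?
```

Answer: 56

Derivation:
Trace (tracking ans):
lst = [17, 7, 28, 8, 20]  # -> lst = [17, 7, 28, 8, 20]
lst.append(87)  # -> lst = [17, 7, 28, 8, 20, 87]
lst[2] = lst[2] * 2  # -> lst = [17, 7, 56, 8, 20, 87]
ans = lst[2]  # -> ans = 56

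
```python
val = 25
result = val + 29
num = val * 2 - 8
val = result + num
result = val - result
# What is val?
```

Answer: 96

Derivation:
Trace (tracking val):
val = 25  # -> val = 25
result = val + 29  # -> result = 54
num = val * 2 - 8  # -> num = 42
val = result + num  # -> val = 96
result = val - result  # -> result = 42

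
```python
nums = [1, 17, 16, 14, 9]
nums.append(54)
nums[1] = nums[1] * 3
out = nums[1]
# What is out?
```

Answer: 51

Derivation:
Trace (tracking out):
nums = [1, 17, 16, 14, 9]  # -> nums = [1, 17, 16, 14, 9]
nums.append(54)  # -> nums = [1, 17, 16, 14, 9, 54]
nums[1] = nums[1] * 3  # -> nums = [1, 51, 16, 14, 9, 54]
out = nums[1]  # -> out = 51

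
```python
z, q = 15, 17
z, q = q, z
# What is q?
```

Trace (tracking q):
z, q = (15, 17)  # -> z = 15, q = 17
z, q = (q, z)  # -> z = 17, q = 15

Answer: 15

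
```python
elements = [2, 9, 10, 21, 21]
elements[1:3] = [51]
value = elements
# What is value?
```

Answer: [2, 51, 21, 21]

Derivation:
Trace (tracking value):
elements = [2, 9, 10, 21, 21]  # -> elements = [2, 9, 10, 21, 21]
elements[1:3] = [51]  # -> elements = [2, 51, 21, 21]
value = elements  # -> value = [2, 51, 21, 21]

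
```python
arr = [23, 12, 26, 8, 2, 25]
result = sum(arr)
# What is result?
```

Answer: 96

Derivation:
Trace (tracking result):
arr = [23, 12, 26, 8, 2, 25]  # -> arr = [23, 12, 26, 8, 2, 25]
result = sum(arr)  # -> result = 96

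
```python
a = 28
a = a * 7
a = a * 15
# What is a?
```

Answer: 2940

Derivation:
Trace (tracking a):
a = 28  # -> a = 28
a = a * 7  # -> a = 196
a = a * 15  # -> a = 2940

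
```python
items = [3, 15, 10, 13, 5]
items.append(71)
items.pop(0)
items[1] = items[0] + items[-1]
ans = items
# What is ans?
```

Answer: [15, 86, 13, 5, 71]

Derivation:
Trace (tracking ans):
items = [3, 15, 10, 13, 5]  # -> items = [3, 15, 10, 13, 5]
items.append(71)  # -> items = [3, 15, 10, 13, 5, 71]
items.pop(0)  # -> items = [15, 10, 13, 5, 71]
items[1] = items[0] + items[-1]  # -> items = [15, 86, 13, 5, 71]
ans = items  # -> ans = [15, 86, 13, 5, 71]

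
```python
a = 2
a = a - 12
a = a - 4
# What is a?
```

Trace (tracking a):
a = 2  # -> a = 2
a = a - 12  # -> a = -10
a = a - 4  # -> a = -14

Answer: -14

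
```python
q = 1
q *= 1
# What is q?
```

Answer: 1

Derivation:
Trace (tracking q):
q = 1  # -> q = 1
q *= 1  # -> q = 1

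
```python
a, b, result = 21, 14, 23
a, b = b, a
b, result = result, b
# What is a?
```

Trace (tracking a):
a, b, result = (21, 14, 23)  # -> a = 21, b = 14, result = 23
a, b = (b, a)  # -> a = 14, b = 21
b, result = (result, b)  # -> b = 23, result = 21

Answer: 14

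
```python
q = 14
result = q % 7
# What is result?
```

Trace (tracking result):
q = 14  # -> q = 14
result = q % 7  # -> result = 0

Answer: 0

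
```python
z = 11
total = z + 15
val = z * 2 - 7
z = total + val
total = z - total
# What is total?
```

Answer: 15

Derivation:
Trace (tracking total):
z = 11  # -> z = 11
total = z + 15  # -> total = 26
val = z * 2 - 7  # -> val = 15
z = total + val  # -> z = 41
total = z - total  # -> total = 15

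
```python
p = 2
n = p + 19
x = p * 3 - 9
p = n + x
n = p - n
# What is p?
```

Answer: 18

Derivation:
Trace (tracking p):
p = 2  # -> p = 2
n = p + 19  # -> n = 21
x = p * 3 - 9  # -> x = -3
p = n + x  # -> p = 18
n = p - n  # -> n = -3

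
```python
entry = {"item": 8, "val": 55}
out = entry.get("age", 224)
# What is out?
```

Trace (tracking out):
entry = {'item': 8, 'val': 55}  # -> entry = {'item': 8, 'val': 55}
out = entry.get('age', 224)  # -> out = 224

Answer: 224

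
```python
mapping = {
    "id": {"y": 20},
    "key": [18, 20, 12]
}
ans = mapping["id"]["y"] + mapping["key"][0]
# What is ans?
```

Trace (tracking ans):
mapping = {'id': {'y': 20}, 'key': [18, 20, 12]}  # -> mapping = {'id': {'y': 20}, 'key': [18, 20, 12]}
ans = mapping['id']['y'] + mapping['key'][0]  # -> ans = 38

Answer: 38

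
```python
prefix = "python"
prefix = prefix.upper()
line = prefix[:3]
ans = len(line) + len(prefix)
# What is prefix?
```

Answer: 'PYTHON'

Derivation:
Trace (tracking prefix):
prefix = 'python'  # -> prefix = 'python'
prefix = prefix.upper()  # -> prefix = 'PYTHON'
line = prefix[:3]  # -> line = 'PYT'
ans = len(line) + len(prefix)  # -> ans = 9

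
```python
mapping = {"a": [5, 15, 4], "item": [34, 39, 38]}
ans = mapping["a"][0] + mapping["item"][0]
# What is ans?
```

Answer: 39

Derivation:
Trace (tracking ans):
mapping = {'a': [5, 15, 4], 'item': [34, 39, 38]}  # -> mapping = {'a': [5, 15, 4], 'item': [34, 39, 38]}
ans = mapping['a'][0] + mapping['item'][0]  # -> ans = 39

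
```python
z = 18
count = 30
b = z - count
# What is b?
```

Answer: -12

Derivation:
Trace (tracking b):
z = 18  # -> z = 18
count = 30  # -> count = 30
b = z - count  # -> b = -12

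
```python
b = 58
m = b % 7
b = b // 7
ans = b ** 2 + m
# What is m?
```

Trace (tracking m):
b = 58  # -> b = 58
m = b % 7  # -> m = 2
b = b // 7  # -> b = 8
ans = b ** 2 + m  # -> ans = 66

Answer: 2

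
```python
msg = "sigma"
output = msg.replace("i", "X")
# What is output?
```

Trace (tracking output):
msg = 'sigma'  # -> msg = 'sigma'
output = msg.replace('i', 'X')  # -> output = 'sXgma'

Answer: 'sXgma'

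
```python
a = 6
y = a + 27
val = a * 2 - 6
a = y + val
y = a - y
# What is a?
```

Answer: 39

Derivation:
Trace (tracking a):
a = 6  # -> a = 6
y = a + 27  # -> y = 33
val = a * 2 - 6  # -> val = 6
a = y + val  # -> a = 39
y = a - y  # -> y = 6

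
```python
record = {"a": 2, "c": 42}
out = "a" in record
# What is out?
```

Trace (tracking out):
record = {'a': 2, 'c': 42}  # -> record = {'a': 2, 'c': 42}
out = 'a' in record  # -> out = True

Answer: True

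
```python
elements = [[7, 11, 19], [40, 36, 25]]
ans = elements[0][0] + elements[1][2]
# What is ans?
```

Trace (tracking ans):
elements = [[7, 11, 19], [40, 36, 25]]  # -> elements = [[7, 11, 19], [40, 36, 25]]
ans = elements[0][0] + elements[1][2]  # -> ans = 32

Answer: 32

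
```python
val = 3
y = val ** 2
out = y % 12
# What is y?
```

Trace (tracking y):
val = 3  # -> val = 3
y = val ** 2  # -> y = 9
out = y % 12  # -> out = 9

Answer: 9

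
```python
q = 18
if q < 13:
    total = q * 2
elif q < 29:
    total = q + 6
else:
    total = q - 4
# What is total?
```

Trace (tracking total):
q = 18  # -> q = 18
if q < 13:  # condition is False
elif q < 29:  # condition is True
    total = q + 6  # -> total = 24

Answer: 24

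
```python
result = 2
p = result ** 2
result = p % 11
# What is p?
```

Answer: 4

Derivation:
Trace (tracking p):
result = 2  # -> result = 2
p = result ** 2  # -> p = 4
result = p % 11  # -> result = 4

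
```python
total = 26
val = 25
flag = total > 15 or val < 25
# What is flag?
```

Trace (tracking flag):
total = 26  # -> total = 26
val = 25  # -> val = 25
flag = total > 15 or val < 25  # -> flag = True

Answer: True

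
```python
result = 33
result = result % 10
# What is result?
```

Answer: 3

Derivation:
Trace (tracking result):
result = 33  # -> result = 33
result = result % 10  # -> result = 3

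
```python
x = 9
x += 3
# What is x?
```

Trace (tracking x):
x = 9  # -> x = 9
x += 3  # -> x = 12

Answer: 12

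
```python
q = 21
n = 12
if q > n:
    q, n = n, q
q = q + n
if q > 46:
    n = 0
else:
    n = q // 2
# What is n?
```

Answer: 16

Derivation:
Trace (tracking n):
q = 21  # -> q = 21
n = 12  # -> n = 12
if q > n:  # condition is True
    q, n = (n, q)  # -> q = 12, n = 21
q = q + n  # -> q = 33
if q > 46:  # condition is False
else:
    n = q // 2  # -> n = 16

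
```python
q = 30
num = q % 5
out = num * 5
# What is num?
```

Trace (tracking num):
q = 30  # -> q = 30
num = q % 5  # -> num = 0
out = num * 5  # -> out = 0

Answer: 0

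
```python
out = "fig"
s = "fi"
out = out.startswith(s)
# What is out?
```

Answer: True

Derivation:
Trace (tracking out):
out = 'fig'  # -> out = 'fig'
s = 'fi'  # -> s = 'fi'
out = out.startswith(s)  # -> out = True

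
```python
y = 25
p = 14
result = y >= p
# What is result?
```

Answer: True

Derivation:
Trace (tracking result):
y = 25  # -> y = 25
p = 14  # -> p = 14
result = y >= p  # -> result = True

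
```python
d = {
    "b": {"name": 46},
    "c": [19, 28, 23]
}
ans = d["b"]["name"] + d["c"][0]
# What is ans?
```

Trace (tracking ans):
d = {'b': {'name': 46}, 'c': [19, 28, 23]}  # -> d = {'b': {'name': 46}, 'c': [19, 28, 23]}
ans = d['b']['name'] + d['c'][0]  # -> ans = 65

Answer: 65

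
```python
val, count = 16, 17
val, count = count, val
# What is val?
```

Trace (tracking val):
val, count = (16, 17)  # -> val = 16, count = 17
val, count = (count, val)  # -> val = 17, count = 16

Answer: 17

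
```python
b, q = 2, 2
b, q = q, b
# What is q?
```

Answer: 2

Derivation:
Trace (tracking q):
b, q = (2, 2)  # -> b = 2, q = 2
b, q = (q, b)  # -> b = 2, q = 2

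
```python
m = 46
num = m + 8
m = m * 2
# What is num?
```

Answer: 54

Derivation:
Trace (tracking num):
m = 46  # -> m = 46
num = m + 8  # -> num = 54
m = m * 2  # -> m = 92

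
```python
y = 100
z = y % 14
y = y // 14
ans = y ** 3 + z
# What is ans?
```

Answer: 345

Derivation:
Trace (tracking ans):
y = 100  # -> y = 100
z = y % 14  # -> z = 2
y = y // 14  # -> y = 7
ans = y ** 3 + z  # -> ans = 345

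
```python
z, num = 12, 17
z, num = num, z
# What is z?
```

Trace (tracking z):
z, num = (12, 17)  # -> z = 12, num = 17
z, num = (num, z)  # -> z = 17, num = 12

Answer: 17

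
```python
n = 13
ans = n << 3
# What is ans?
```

Trace (tracking ans):
n = 13  # -> n = 13
ans = n << 3  # -> ans = 104

Answer: 104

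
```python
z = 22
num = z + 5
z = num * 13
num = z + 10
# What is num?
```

Trace (tracking num):
z = 22  # -> z = 22
num = z + 5  # -> num = 27
z = num * 13  # -> z = 351
num = z + 10  # -> num = 361

Answer: 361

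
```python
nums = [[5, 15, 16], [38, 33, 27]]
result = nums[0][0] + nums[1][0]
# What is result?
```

Answer: 43

Derivation:
Trace (tracking result):
nums = [[5, 15, 16], [38, 33, 27]]  # -> nums = [[5, 15, 16], [38, 33, 27]]
result = nums[0][0] + nums[1][0]  # -> result = 43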